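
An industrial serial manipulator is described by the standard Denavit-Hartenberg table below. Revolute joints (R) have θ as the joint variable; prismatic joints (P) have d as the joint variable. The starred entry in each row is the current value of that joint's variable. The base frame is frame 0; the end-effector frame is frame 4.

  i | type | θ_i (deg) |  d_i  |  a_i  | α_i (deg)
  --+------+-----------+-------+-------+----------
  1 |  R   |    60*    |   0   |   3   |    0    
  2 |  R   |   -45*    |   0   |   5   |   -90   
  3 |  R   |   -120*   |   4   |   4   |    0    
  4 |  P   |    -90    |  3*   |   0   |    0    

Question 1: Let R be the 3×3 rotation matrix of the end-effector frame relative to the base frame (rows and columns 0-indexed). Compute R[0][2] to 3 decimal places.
-0.259

End-effector z-axis (col 2 of R) = (-0.2588,0.9659,0.0000)
R[0][2] = -0.2588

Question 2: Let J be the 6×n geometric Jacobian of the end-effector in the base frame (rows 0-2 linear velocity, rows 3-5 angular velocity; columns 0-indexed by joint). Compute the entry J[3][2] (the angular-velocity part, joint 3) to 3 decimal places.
-0.259

axis z_2 = (-0.2588,0.9659,0.0000); lever o_n−o_2 = (-3.7436,6.2438,3.4641)
cross product → J_v[:, 2] = (3.3461,0.8966,2.0000)
J_ω[:, 2] = z_2
entry J[3][2] = -0.2588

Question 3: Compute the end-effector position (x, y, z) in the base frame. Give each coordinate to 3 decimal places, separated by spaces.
2.586 10.136 3.464

after link 1: o_1 = (1.5000, 2.5981, 0.0000)
after link 2: o_2 = (6.3296, 3.8922, 0.0000)
after link 3: o_3 = (3.3625, 7.2382, 3.4641)
after link 4: o_4 = (2.5860, 10.1360, 3.4641)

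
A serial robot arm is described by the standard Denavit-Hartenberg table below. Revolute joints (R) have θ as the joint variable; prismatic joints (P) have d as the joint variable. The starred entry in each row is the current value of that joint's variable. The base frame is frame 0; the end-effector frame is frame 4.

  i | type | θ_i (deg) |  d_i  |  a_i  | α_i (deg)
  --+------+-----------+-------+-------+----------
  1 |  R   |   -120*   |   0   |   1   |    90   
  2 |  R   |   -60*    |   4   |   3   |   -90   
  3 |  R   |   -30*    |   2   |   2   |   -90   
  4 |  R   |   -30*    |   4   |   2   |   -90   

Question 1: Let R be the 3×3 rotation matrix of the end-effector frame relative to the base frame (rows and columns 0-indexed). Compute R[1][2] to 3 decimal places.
0.587

End-effector z-axis (col 2 of R) = (0.0502,0.5870,-0.8080)
R[1][2] = 0.5870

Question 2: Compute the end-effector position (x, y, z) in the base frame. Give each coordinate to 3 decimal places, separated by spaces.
after link 1: o_1 = (-0.5000, -0.8660, 0.0000)
after link 2: o_2 = (-4.7141, -0.1651, -2.5981)
after link 3: o_3 = (-6.8792, -1.9151, -3.0981)
after link 4: o_4 = (-5.9372, -5.4796, -5.6292)

-5.937 -5.480 -5.629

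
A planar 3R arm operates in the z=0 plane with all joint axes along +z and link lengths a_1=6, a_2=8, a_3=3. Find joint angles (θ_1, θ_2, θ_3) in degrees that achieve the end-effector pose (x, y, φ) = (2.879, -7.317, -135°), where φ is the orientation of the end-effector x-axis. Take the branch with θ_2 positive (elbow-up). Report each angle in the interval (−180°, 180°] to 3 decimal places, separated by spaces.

wrist centre = target − a_3·(cos φ, sin φ) = (5.0003, -5.1957)
cos θ_2 = (51.9983−6²−8²)/(2·6·8) = -0.5000; θ_2 = 120.0012° (elbow-up)
β = atan2(-5.1957,5.0003) = -46.0977°; ψ = atan2(6.9281,1.9999) = 73.8988°
θ_1 = β − ψ = -119.9965°
θ_3 = φ − θ_1 − θ_2 = -135.0047° (wrapped to (-180°,180°])

-119.996 120.001 -135.005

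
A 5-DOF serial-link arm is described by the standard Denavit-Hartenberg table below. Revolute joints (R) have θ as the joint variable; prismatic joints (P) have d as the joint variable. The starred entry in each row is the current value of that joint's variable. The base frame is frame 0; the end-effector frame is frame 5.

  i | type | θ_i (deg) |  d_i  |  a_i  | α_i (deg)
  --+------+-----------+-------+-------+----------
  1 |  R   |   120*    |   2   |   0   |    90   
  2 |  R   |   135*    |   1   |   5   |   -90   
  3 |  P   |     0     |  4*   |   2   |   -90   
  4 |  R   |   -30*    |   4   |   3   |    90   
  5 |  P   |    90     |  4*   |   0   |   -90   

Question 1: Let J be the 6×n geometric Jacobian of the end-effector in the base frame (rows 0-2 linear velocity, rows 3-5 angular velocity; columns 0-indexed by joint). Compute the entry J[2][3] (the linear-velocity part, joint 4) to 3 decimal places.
3.933

axis z_3 = (-0.8660,-0.5000,-0.0000); lever o_n−o_3 = (-1.4976,-5.4061,-3.0872)
cross product → J_v[:, 3] = (1.5436,-2.6736,3.9331)
J_ω[:, 3] = z_3
entry J[2][3] = 3.9331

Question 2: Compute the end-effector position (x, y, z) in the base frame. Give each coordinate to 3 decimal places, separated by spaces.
3.258 -11.642 1.034

after link 1: o_1 = (0.0000, 0.0000, 2.0000)
after link 2: o_2 = (2.6338, -2.5619, 5.5355)
after link 3: o_3 = (4.7551, -6.2361, 4.1213)
after link 4: o_4 = (2.7399, -10.7456, 4.8978)
after link 5: o_5 = (3.2575, -11.6422, 1.0341)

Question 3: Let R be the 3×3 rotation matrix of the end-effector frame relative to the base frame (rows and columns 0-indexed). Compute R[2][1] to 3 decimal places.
End-effector y-axis (col 1 of R) = (-0.1294,0.2241,0.9659)
R[2][1] = 0.9659

0.966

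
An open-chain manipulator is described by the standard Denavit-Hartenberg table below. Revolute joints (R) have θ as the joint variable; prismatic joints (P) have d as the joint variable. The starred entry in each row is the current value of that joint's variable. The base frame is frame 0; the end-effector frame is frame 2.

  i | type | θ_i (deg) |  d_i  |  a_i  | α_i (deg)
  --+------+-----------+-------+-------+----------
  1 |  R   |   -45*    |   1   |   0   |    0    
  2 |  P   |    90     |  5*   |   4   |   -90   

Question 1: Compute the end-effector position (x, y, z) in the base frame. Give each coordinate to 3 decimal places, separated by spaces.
after link 1: o_1 = (0.0000, 0.0000, 1.0000)
after link 2: o_2 = (2.8284, 2.8284, 6.0000)

2.828 2.828 6.000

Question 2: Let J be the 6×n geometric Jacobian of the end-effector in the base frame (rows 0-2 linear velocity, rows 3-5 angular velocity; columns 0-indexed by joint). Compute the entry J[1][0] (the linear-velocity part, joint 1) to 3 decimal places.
2.828

axis z_0 = ẑ; lever o_n−o_0 = (2.8284,2.8284,6.0000)
cross product → J_v[:, 0] = (-2.8284,2.8284,0.0000)
J_ω[:, 0] = z_0
entry J[1][0] = 2.8284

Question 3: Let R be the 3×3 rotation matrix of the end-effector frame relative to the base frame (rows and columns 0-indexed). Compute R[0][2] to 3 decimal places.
-0.707

End-effector z-axis (col 2 of R) = (-0.7071,0.7071,0.0000)
R[0][2] = -0.7071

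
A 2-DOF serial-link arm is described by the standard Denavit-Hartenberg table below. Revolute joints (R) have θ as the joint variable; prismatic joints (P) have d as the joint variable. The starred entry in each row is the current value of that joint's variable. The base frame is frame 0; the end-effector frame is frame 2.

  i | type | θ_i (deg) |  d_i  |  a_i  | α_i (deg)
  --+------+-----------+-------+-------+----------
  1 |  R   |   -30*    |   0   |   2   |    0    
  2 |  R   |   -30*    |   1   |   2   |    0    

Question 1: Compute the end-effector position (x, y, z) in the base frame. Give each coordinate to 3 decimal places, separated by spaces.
after link 1: o_1 = (1.7321, -1.0000, 0.0000)
after link 2: o_2 = (2.7321, -2.7321, 1.0000)

2.732 -2.732 1.000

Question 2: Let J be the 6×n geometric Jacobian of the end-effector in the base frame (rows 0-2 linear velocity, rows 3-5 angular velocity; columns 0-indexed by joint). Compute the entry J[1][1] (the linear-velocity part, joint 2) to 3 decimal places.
axis z_1 = (0.0000,0.0000,1.0000); lever o_n−o_1 = (1.0000,-1.7321,1.0000)
cross product → J_v[:, 1] = (1.7321,1.0000,-0.0000)
J_ω[:, 1] = z_1
entry J[1][1] = 1.0000

1.000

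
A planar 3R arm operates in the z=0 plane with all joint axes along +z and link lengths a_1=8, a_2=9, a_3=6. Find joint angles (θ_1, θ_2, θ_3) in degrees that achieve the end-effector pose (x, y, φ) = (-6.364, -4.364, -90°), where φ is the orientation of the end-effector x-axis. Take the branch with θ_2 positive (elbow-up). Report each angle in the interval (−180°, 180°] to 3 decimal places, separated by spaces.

wrist centre = target − a_3·(cos φ, sin φ) = (-6.3640, 1.6360)
cos θ_2 = (43.1770−8²−9²)/(2·8·9) = -0.7071; θ_2 = 134.9998° (elbow-up)
β = atan2(1.6360,-6.3640) = 165.5831°; ψ = atan2(6.3640,1.6361) = 75.5825°
θ_1 = β − ψ = 90.0006°
θ_3 = φ − θ_1 − θ_2 = 44.9996° (wrapped to (-180°,180°])

90.001 135.000 45.000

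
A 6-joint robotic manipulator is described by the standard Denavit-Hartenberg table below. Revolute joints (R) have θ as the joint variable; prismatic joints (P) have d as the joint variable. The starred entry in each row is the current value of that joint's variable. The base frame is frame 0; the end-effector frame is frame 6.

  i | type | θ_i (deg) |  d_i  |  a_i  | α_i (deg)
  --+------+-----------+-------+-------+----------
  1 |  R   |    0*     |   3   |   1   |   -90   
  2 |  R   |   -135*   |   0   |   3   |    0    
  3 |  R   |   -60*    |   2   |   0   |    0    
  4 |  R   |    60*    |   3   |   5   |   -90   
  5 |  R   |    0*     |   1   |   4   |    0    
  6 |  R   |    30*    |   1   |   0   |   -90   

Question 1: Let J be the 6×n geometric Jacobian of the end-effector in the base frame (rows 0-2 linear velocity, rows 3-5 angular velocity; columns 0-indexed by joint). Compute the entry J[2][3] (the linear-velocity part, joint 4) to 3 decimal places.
4.950

axis z_3 = (0.0000,1.0000,0.0000); lever o_n−o_3 = (-4.9497,3.0000,7.7782)
cross product → J_v[:, 3] = (7.7782,-0.0000,4.9497)
J_ω[:, 3] = z_3
entry J[2][3] = 4.9497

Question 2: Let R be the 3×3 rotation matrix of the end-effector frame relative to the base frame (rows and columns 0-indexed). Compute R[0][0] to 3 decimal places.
-0.612

End-effector x-axis (col 0 of R) = (-0.6124,-0.5000,0.6124)
R[0][0] = -0.6124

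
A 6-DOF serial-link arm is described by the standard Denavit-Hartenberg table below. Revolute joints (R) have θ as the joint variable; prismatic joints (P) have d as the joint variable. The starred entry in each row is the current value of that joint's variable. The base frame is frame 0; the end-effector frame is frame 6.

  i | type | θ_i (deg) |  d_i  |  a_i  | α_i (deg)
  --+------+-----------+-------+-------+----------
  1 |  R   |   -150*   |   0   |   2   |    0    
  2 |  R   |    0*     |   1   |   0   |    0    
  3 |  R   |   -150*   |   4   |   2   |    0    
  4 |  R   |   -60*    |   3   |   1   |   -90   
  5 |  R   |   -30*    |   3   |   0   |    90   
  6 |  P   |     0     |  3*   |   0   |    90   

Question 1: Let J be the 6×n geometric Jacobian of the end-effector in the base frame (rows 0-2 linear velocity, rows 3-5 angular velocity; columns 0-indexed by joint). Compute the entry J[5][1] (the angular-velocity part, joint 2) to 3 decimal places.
1.000

axis z_1 = (0.0000,0.0000,1.0000); lever o_n−o_1 = (0.5000,4.7321,10.5981)
cross product → J_v[:, 1] = (-4.7321,0.5000,0.0000)
J_ω[:, 1] = z_1
entry J[5][1] = 1.0000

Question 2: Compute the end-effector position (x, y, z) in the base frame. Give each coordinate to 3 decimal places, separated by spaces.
after link 1: o_1 = (-1.7321, -1.0000, 0.0000)
after link 2: o_2 = (-1.7321, -1.0000, 1.0000)
after link 3: o_3 = (-0.7321, 0.7321, 5.0000)
after link 4: o_4 = (0.2679, 0.7321, 8.0000)
after link 5: o_5 = (0.2679, 3.7321, 8.0000)
after link 6: o_6 = (-1.2321, 3.7321, 10.5981)

-1.232 3.732 10.598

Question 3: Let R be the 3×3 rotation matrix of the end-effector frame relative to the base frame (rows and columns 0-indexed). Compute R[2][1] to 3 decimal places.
0.866

End-effector y-axis (col 1 of R) = (-0.5000,0.0000,0.8660)
R[2][1] = 0.8660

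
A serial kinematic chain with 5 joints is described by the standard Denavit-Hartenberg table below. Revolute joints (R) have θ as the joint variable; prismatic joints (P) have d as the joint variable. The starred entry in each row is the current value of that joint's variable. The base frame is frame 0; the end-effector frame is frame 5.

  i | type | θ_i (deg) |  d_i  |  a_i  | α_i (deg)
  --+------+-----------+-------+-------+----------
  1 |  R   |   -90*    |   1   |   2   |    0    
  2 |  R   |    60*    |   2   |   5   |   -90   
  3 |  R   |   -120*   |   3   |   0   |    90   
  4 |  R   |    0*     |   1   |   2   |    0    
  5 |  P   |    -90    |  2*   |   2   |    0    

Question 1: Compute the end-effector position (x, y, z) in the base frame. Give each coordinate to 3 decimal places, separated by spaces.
1.714 -1.835 3.232

after link 1: o_1 = (0.0000, -2.0000, 1.0000)
after link 2: o_2 = (4.3301, -4.5000, 3.0000)
after link 3: o_3 = (5.8301, -1.9019, 3.0000)
after link 4: o_4 = (4.2141, -0.9689, 4.2321)
after link 5: o_5 = (1.7141, -1.8349, 3.2321)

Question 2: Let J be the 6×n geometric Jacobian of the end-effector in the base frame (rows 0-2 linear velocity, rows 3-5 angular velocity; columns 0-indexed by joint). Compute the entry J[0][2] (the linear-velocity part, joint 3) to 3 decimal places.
axis z_2 = (0.5000,0.8660,0.0000); lever o_n−o_2 = (-2.6160,2.6651,0.2321)
cross product → J_v[:, 2] = (0.2010,-0.1160,3.5981)
J_ω[:, 2] = z_2
entry J[0][2] = 0.2010

0.201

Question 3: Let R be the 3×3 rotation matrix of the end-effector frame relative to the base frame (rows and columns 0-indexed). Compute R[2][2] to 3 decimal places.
End-effector z-axis (col 2 of R) = (-0.7500,0.4330,-0.5000)
R[2][2] = -0.5000

-0.500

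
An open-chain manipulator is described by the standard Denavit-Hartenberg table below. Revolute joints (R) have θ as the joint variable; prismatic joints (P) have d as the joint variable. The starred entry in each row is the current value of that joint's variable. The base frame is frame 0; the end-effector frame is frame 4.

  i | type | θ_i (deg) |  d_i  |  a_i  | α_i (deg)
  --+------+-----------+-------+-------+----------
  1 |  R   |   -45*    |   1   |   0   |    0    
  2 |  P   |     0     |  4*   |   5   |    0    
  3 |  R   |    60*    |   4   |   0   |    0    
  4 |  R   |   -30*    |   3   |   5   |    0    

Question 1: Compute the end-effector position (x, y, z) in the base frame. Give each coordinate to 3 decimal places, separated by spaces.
after link 1: o_1 = (0.0000, 0.0000, 1.0000)
after link 2: o_2 = (3.5355, -3.5355, 5.0000)
after link 3: o_3 = (3.5355, -3.5355, 9.0000)
after link 4: o_4 = (8.3652, -4.8296, 12.0000)

8.365 -4.830 12.000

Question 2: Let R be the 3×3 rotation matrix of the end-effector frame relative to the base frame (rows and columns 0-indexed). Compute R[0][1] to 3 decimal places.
0.259

End-effector y-axis (col 1 of R) = (0.2588,0.9659,0.0000)
R[0][1] = 0.2588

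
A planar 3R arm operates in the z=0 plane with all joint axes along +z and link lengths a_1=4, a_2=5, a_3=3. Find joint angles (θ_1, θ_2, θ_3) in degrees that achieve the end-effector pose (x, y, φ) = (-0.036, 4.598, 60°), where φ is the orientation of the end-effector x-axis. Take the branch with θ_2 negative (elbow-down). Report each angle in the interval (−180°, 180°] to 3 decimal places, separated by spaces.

wrist centre = target − a_3·(cos φ, sin φ) = (-1.5360, 1.9999)
cos θ_2 = (6.3590−4²−5²)/(2·4·5) = -0.8660; θ_2 = -150.0000° (elbow-down)
β = atan2(1.9999,-1.5360) = 127.5253°; ψ = atan2(-2.5000,-0.3301) = -97.5224°
θ_1 = β − ψ = 225.0477°
θ_3 = φ − θ_1 − θ_2 = -15.0477° (wrapped to (-180°,180°])

-134.952 -150.000 -15.048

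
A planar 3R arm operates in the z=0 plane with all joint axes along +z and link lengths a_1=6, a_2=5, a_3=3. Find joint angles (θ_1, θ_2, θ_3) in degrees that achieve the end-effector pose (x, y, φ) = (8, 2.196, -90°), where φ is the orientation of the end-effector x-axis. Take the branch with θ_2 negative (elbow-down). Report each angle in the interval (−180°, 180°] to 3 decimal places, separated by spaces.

wrist centre = target − a_3·(cos φ, sin φ) = (8.0000, 5.1960)
cos θ_2 = (90.9984−6²−5²)/(2·6·5) = 0.5000; θ_2 = -60.0017° (elbow-down)
β = atan2(5.1960,8.0000) = 33.0037°; ψ = atan2(-4.3302,8.4999) = -26.9963°
θ_1 = β − ψ = 60.0000°
θ_3 = φ − θ_1 − θ_2 = -89.9983° (wrapped to (-180°,180°])

60.000 -60.002 -89.998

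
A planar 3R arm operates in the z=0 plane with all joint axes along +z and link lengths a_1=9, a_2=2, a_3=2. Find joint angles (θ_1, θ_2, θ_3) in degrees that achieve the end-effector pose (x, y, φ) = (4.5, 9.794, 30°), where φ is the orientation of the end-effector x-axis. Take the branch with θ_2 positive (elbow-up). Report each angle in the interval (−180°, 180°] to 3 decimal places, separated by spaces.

wrist centre = target − a_3·(cos φ, sin φ) = (2.7679, 8.7940)
cos θ_2 = (84.9960−9²−2²)/(2·9·2) = -0.0001; θ_2 = 90.0064° (elbow-up)
β = atan2(8.7940,2.7679) = 72.5284°; ψ = atan2(2.0000,8.9998) = 12.5291°
θ_1 = β − ψ = 59.9993°
θ_3 = φ − θ_1 − θ_2 = -120.0057° (wrapped to (-180°,180°])

59.999 90.006 -120.006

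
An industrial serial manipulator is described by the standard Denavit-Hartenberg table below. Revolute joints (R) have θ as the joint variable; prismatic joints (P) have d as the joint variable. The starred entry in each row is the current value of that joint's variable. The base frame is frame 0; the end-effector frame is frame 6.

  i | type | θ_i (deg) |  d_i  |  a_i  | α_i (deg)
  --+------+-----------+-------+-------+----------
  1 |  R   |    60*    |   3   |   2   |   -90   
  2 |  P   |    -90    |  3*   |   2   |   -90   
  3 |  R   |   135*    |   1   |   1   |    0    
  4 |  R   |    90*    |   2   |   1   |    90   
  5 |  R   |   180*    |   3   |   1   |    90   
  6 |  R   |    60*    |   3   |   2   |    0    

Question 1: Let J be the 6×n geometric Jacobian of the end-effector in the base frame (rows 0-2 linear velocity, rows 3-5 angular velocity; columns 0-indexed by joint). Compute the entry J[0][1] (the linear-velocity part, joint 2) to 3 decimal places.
-0.866

prismatic axis z_1 = (-0.8660,0.5000,0.0000)
J_v[:, 1] = z_1; J_ω[:, 1] = (0,0,0)
entry J[0][1] = -0.8660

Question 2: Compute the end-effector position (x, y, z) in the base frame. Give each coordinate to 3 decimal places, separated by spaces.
5.524 6.048 1.654

after link 1: o_1 = (1.0000, 1.7321, 3.0000)
after link 2: o_2 = (-1.5981, 3.2321, 5.0000)
after link 3: o_3 = (-0.4857, 3.7445, 4.2929)
after link 4: o_4 = (-0.0981, 5.8301, 3.5858)
after link 5: o_5 = (2.3514, 4.4159, 2.1716)
after link 6: o_6 = (5.5244, 6.0481, 1.6539)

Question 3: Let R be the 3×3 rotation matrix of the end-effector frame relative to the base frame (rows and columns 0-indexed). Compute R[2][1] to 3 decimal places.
-0.966

End-effector y-axis (col 1 of R) = (-0.2241,0.1294,-0.9659)
R[2][1] = -0.9659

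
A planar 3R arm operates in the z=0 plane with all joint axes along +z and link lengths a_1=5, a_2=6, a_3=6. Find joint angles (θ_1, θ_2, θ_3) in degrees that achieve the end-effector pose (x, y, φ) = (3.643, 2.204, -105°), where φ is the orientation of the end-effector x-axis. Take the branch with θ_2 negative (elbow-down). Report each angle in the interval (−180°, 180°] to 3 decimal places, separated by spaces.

wrist centre = target − a_3·(cos φ, sin φ) = (5.1959, 7.9996)
cos θ_2 = (90.9904−5²−6²)/(2·5·6) = 0.4998; θ_2 = -60.0106° (elbow-down)
β = atan2(7.9996,5.1959) = 56.9953°; ψ = atan2(-5.1967,7.9990) = -33.0104°
θ_1 = β − ψ = 90.0057°
θ_3 = φ − θ_1 − θ_2 = -134.9951° (wrapped to (-180°,180°])

90.006 -60.011 -134.995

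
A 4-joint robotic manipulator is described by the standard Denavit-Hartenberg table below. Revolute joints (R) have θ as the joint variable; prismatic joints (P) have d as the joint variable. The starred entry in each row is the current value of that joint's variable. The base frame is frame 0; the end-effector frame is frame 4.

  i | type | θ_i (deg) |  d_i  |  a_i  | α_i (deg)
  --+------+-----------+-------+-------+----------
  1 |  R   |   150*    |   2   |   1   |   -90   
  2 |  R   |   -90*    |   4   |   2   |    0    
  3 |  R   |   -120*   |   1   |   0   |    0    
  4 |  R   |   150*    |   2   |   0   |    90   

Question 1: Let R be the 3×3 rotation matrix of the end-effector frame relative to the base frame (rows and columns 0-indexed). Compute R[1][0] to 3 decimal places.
End-effector x-axis (col 0 of R) = (-0.4330,0.2500,0.8660)
R[1][0] = 0.2500

0.250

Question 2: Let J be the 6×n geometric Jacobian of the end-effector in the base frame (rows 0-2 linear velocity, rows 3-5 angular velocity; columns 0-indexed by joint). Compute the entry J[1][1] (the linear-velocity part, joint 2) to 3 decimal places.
1.000

axis z_1 = (-0.5000,-0.8660,0.0000); lever o_n−o_1 = (-3.5000,-6.0622,2.0000)
cross product → J_v[:, 1] = (-1.7321,1.0000,0.0000)
J_ω[:, 1] = z_1
entry J[1][1] = 1.0000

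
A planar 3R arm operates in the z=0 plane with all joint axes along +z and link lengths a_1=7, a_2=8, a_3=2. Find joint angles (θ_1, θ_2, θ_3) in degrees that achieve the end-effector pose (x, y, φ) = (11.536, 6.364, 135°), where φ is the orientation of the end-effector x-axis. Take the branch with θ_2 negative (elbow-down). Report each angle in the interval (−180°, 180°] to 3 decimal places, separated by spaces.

44.995 -44.991 134.996

wrist centre = target − a_3·(cos φ, sin φ) = (12.9502, 4.9498)
cos θ_2 = (192.2084−7²−8²)/(2·7·8) = 0.7072; θ_2 = -44.9910° (elbow-down)
β = atan2(4.9498,12.9502) = 20.9177°; ψ = atan2(-5.6560,12.6577) = -24.0769°
θ_1 = β − ψ = 44.9946°
θ_3 = φ − θ_1 − θ_2 = 134.9964° (wrapped to (-180°,180°])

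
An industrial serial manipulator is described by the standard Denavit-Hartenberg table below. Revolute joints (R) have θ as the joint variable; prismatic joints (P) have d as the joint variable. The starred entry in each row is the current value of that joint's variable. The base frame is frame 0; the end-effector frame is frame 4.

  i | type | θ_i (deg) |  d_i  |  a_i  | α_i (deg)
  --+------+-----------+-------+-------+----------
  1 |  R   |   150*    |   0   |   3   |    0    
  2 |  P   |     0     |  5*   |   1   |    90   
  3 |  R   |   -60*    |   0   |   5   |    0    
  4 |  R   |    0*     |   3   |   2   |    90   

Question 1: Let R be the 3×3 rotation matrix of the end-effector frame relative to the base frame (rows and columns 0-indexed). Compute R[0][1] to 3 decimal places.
0.500

End-effector y-axis (col 1 of R) = (0.5000,0.8660,0.0000)
R[0][1] = 0.5000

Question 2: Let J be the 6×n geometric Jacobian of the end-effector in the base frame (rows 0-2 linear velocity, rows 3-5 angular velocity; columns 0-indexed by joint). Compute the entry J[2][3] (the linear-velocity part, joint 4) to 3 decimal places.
axis z_3 = (0.5000,0.8660,0.0000); lever o_n−o_3 = (0.6340,3.0981,-1.7321)
cross product → J_v[:, 3] = (-1.5000,0.8660,1.0000)
J_ω[:, 3] = z_3
entry J[2][3] = 1.0000

1.000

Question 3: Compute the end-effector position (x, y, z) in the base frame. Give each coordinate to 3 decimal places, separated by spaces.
after link 1: o_1 = (-2.5981, 1.5000, 0.0000)
after link 2: o_2 = (-3.4641, 2.0000, 5.0000)
after link 3: o_3 = (-5.6292, 3.2500, 0.6699)
after link 4: o_4 = (-4.9952, 6.3481, -1.0622)

-4.995 6.348 -1.062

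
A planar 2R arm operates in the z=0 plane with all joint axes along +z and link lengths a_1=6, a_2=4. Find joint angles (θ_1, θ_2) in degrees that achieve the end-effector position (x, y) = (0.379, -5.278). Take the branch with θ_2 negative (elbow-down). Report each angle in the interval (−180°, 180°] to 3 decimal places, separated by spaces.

-45.000 -119.999

cos θ_2 = (28.0009−6²−4²)/(2·6·4) = -0.5000; θ_2 = -119.9987° (elbow-down)
β = atan2(-5.2780,0.3790) = -85.8928°; ψ = atan2(-3.4641,4.0001) = -40.8932°
θ_1 = β − ψ = -44.9996°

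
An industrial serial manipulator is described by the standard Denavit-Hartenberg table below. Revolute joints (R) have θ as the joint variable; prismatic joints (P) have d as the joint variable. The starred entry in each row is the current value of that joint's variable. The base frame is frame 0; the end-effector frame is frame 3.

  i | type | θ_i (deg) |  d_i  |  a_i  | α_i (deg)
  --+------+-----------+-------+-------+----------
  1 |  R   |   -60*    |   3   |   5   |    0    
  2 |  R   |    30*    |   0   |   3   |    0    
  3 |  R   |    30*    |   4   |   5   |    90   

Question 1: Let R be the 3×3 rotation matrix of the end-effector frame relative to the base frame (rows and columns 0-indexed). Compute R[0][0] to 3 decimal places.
1.000

End-effector x-axis (col 0 of R) = (1.0000,-0.0000,0.0000)
R[0][0] = 1.0000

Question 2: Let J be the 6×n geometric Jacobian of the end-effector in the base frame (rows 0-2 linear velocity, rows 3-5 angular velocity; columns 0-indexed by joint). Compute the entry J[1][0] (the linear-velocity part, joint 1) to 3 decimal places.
axis z_0 = ẑ; lever o_n−o_0 = (10.0981,-5.8301,7.0000)
cross product → J_v[:, 0] = (5.8301,10.0981,-0.0000)
J_ω[:, 0] = z_0
entry J[1][0] = 10.0981

10.098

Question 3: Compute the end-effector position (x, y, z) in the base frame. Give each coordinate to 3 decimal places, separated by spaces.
10.098 -5.830 7.000

after link 1: o_1 = (2.5000, -4.3301, 3.0000)
after link 2: o_2 = (5.0981, -5.8301, 3.0000)
after link 3: o_3 = (10.0981, -5.8301, 7.0000)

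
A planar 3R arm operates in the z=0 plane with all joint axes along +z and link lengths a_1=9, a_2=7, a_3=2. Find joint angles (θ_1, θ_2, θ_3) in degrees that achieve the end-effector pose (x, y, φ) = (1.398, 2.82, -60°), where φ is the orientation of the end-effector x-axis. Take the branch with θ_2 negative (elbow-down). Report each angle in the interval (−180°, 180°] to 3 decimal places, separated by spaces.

134.994 -150.001 -44.992

wrist centre = target − a_3·(cos φ, sin φ) = (0.3980, 4.5521)
cos θ_2 = (20.8796−9²−7²)/(2·9·7) = -0.8660; θ_2 = -150.0011° (elbow-down)
β = atan2(4.5521,0.3980) = 85.0032°; ψ = atan2(-3.4999,2.9378) = -49.9904°
θ_1 = β − ψ = 134.9935°
θ_3 = φ − θ_1 − θ_2 = -44.9924° (wrapped to (-180°,180°])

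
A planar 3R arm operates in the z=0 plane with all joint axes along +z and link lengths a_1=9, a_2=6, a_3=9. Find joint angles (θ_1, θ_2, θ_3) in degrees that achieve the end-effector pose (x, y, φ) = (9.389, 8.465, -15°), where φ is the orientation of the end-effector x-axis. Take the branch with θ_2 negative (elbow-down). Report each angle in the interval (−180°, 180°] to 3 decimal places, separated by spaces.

120.002 -89.999 -45.003

wrist centre = target − a_3·(cos φ, sin φ) = (0.6957, 10.7944)
cos θ_2 = (117.0024−9²−6²)/(2·9·6) = 0.0000; θ_2 = -89.9987° (elbow-down)
β = atan2(10.7944,0.6957) = 86.3125°; ψ = atan2(-6.0000,9.0001) = -33.6897°
θ_1 = β − ψ = 120.0022°
θ_3 = φ − θ_1 − θ_2 = -45.0035° (wrapped to (-180°,180°])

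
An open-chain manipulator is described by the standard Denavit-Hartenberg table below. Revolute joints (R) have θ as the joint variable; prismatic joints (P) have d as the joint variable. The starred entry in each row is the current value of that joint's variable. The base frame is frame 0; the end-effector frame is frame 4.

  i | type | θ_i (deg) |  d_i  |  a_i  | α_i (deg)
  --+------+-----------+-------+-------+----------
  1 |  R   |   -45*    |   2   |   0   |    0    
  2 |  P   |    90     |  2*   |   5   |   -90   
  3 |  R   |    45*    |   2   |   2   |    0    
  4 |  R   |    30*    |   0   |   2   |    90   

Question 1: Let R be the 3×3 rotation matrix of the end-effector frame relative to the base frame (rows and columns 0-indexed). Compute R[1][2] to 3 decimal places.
End-effector z-axis (col 2 of R) = (0.6830,0.6830,0.2588)
R[1][2] = 0.6830

0.683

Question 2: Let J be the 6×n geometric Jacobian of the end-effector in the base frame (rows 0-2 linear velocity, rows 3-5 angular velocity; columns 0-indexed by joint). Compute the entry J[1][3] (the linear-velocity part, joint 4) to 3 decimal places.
axis z_3 = (-0.7071,0.7071,0.0000); lever o_n−o_3 = (0.3660,0.3660,-1.9319)
cross product → J_v[:, 3] = (-1.3660,-1.3660,-0.5176)
J_ω[:, 3] = z_3
entry J[1][3] = -1.3660

-1.366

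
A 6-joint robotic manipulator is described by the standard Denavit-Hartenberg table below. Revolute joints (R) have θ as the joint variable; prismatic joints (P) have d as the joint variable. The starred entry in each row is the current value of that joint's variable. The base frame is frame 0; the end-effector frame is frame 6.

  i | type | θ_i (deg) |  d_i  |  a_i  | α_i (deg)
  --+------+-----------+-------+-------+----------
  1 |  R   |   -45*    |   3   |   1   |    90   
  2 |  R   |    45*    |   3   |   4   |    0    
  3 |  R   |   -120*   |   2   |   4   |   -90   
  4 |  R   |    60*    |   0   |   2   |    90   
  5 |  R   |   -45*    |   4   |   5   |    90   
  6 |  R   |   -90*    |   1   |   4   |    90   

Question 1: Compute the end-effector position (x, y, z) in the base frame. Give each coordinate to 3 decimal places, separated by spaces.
0.404 -1.562 -1.465

after link 1: o_1 = (0.7071, -0.7071, 3.0000)
after link 2: o_2 = (0.5858, -4.8284, 5.8284)
after link 3: o_3 = (-0.0964, -6.9747, 1.9647)
after link 4: o_4 = (1.3114, -5.9330, 0.9988)
after link 5: o_5 = (0.6049, -3.7248, -4.9699)
after link 6: o_6 = (0.4045, -1.5620, -1.4653)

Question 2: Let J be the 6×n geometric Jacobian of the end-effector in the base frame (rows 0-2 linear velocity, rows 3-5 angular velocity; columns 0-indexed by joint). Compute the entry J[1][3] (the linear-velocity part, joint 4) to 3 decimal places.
2.472

axis z_3 = (0.6830,-0.6830,0.2588); lever o_n−o_3 = (0.5008,5.4127,-3.4300)
cross product → J_v[:, 3] = (0.9418,2.4724,4.0391)
J_ω[:, 3] = z_3
entry J[1][3] = 2.4724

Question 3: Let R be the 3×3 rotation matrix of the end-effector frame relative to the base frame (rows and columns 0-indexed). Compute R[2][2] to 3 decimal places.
0.525

End-effector z-axis (col 2 of R) = (-0.0148,-0.8513,0.5245)
R[2][2] = 0.5245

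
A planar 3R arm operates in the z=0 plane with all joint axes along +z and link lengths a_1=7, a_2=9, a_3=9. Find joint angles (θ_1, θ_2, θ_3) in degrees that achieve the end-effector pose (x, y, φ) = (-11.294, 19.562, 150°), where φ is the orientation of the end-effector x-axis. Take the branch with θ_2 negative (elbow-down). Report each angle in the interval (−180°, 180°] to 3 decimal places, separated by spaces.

120.003 -30.006 60.003

wrist centre = target − a_3·(cos φ, sin φ) = (-3.4998, 15.0620)
cos θ_2 = (239.1122−7²−9²)/(2·7·9) = 0.8660; θ_2 = -30.0063° (elbow-down)
β = atan2(15.0620,-3.4998) = 103.0810°; ψ = atan2(-4.5009,14.7937) = -16.9219°
θ_1 = β − ψ = 120.0029°
θ_3 = φ − θ_1 − θ_2 = 60.0034° (wrapped to (-180°,180°])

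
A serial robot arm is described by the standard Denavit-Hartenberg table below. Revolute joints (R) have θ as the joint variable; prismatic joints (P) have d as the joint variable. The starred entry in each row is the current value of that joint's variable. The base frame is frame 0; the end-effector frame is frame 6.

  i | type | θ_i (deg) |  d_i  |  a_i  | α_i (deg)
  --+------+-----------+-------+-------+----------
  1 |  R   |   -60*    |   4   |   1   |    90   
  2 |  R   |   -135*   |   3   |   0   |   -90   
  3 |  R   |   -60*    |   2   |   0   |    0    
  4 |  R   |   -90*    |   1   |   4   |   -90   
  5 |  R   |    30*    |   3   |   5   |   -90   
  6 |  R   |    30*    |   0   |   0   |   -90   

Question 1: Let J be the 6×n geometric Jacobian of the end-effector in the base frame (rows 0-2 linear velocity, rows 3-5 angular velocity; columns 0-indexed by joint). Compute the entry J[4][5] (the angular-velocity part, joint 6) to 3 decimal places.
axis z_5 = (-0.2428,0.9205,0.3062); lever o_n−o_5 = (0.0000,0.0000,0.0000)
cross product → J_v[:, 5] = (0.0000,0.0000,-0.0000)
J_ω[:, 5] = z_5
entry J[4][5] = 0.9205

0.920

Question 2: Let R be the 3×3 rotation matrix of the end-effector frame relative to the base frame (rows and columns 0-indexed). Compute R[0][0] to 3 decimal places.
0.215

End-effector x-axis (col 0 of R) = (0.2152,-0.2567,0.9422)
R[0][0] = 0.2152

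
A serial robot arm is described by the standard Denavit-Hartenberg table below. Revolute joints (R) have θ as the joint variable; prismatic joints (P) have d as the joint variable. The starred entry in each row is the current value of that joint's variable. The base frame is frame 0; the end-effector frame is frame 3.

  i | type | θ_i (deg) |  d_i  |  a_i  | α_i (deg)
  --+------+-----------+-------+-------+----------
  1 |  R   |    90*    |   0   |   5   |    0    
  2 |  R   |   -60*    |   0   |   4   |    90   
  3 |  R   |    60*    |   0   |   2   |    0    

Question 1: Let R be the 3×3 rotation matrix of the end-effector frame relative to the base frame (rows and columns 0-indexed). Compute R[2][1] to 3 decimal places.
0.500

End-effector y-axis (col 1 of R) = (-0.7500,-0.4330,0.5000)
R[2][1] = 0.5000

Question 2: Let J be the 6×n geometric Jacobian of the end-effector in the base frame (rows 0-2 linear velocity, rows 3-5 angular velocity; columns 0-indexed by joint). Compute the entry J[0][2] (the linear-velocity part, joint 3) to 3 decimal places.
axis z_2 = (0.5000,-0.8660,0.0000); lever o_n−o_2 = (0.8660,0.5000,1.7321)
cross product → J_v[:, 2] = (-1.5000,-0.8660,1.0000)
J_ω[:, 2] = z_2
entry J[0][2] = -1.5000

-1.500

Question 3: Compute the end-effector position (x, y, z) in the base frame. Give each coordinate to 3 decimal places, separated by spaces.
4.330 7.500 1.732

after link 1: o_1 = (0.0000, 5.0000, 0.0000)
after link 2: o_2 = (3.4641, 7.0000, 0.0000)
after link 3: o_3 = (4.3301, 7.5000, 1.7321)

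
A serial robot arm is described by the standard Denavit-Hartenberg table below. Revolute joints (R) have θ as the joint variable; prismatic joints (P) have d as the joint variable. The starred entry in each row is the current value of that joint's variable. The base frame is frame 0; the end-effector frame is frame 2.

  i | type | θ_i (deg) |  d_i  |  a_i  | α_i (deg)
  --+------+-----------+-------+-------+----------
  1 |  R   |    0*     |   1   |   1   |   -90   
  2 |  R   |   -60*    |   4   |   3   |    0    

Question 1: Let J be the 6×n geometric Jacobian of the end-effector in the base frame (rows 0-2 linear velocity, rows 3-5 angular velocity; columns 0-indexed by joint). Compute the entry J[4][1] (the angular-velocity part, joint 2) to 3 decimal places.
1.000

axis z_1 = (0.0000,1.0000,0.0000); lever o_n−o_1 = (1.5000,4.0000,2.5981)
cross product → J_v[:, 1] = (2.5981,0.0000,-1.5000)
J_ω[:, 1] = z_1
entry J[4][1] = 1.0000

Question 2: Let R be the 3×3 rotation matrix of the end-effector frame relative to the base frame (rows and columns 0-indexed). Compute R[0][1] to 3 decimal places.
0.866

End-effector y-axis (col 1 of R) = (0.8660,0.0000,-0.5000)
R[0][1] = 0.8660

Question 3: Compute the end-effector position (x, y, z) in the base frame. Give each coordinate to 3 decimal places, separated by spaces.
2.500 4.000 3.598

after link 1: o_1 = (1.0000, 0.0000, 1.0000)
after link 2: o_2 = (2.5000, 4.0000, 3.5981)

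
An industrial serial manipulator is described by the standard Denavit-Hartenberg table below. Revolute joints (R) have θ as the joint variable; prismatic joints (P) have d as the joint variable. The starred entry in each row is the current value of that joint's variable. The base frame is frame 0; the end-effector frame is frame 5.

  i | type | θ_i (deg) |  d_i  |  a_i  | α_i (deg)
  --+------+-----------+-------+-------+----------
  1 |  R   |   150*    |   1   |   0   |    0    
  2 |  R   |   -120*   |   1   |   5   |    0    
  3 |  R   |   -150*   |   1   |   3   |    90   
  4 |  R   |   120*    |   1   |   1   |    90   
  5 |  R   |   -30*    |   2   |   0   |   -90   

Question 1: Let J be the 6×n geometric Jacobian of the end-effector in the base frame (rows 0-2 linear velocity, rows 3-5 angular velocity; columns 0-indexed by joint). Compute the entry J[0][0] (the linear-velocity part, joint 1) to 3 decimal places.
axis z_0 = ẑ; lever o_n−o_0 = (1.3481,-0.6651,4.8660)
cross product → J_v[:, 0] = (0.6651,1.3481,-0.0000)
J_ω[:, 0] = z_0
entry J[0][0] = 0.6651

0.665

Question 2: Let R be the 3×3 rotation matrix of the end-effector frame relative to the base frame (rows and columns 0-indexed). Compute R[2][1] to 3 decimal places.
End-effector y-axis (col 1 of R) = (0.4330,0.7500,-0.5000)
R[2][1] = -0.5000

-0.500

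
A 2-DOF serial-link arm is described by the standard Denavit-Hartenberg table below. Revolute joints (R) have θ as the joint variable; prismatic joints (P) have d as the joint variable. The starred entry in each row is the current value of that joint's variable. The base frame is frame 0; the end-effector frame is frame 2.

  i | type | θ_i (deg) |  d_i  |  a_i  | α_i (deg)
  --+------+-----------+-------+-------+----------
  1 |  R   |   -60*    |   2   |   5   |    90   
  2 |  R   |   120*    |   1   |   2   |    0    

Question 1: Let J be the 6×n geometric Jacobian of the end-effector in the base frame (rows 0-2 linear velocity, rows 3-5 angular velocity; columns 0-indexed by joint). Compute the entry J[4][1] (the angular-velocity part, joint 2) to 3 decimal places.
axis z_1 = (-0.8660,-0.5000,0.0000); lever o_n−o_1 = (-1.3660,0.3660,1.7321)
cross product → J_v[:, 1] = (-0.8660,1.5000,-1.0000)
J_ω[:, 1] = z_1
entry J[4][1] = -0.5000

-0.500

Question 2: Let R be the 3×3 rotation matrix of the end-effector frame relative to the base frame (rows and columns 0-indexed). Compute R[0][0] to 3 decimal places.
End-effector x-axis (col 0 of R) = (-0.2500,0.4330,0.8660)
R[0][0] = -0.2500

-0.250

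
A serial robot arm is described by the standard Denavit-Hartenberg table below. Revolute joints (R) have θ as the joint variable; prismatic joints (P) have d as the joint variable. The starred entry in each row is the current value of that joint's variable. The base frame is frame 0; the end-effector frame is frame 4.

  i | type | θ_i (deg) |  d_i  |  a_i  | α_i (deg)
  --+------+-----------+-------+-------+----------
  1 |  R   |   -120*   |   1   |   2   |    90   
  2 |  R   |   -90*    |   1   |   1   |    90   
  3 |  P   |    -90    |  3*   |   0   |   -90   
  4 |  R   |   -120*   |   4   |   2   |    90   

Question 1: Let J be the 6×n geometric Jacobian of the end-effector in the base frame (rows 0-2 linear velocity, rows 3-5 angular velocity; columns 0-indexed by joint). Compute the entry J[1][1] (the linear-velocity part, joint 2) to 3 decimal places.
-4.330

axis z_1 = (-0.8660,0.5000,0.0000); lever o_n−o_1 = (0.6340,5.0981,-5.0000)
cross product → J_v[:, 1] = (-2.5000,-4.3301,-4.7321)
J_ω[:, 1] = z_1
entry J[1][1] = -4.3301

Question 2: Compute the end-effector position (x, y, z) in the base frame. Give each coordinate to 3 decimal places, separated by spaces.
after link 1: o_1 = (-1.0000, -1.7321, 1.0000)
after link 2: o_2 = (-1.8660, -1.2321, 0.0000)
after link 3: o_3 = (-0.3660, 1.3660, -0.0000)
after link 4: o_4 = (-0.3660, 3.3660, -4.0000)

-0.366 3.366 -4.000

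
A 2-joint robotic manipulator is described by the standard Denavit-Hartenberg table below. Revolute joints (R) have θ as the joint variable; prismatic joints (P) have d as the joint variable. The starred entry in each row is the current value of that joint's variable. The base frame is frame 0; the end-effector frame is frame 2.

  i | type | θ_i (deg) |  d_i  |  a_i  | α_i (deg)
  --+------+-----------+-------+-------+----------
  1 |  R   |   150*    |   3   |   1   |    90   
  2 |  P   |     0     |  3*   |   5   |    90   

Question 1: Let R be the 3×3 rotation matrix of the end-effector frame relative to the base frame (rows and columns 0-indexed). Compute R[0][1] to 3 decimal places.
End-effector y-axis (col 1 of R) = (0.5000,0.8660,0.0000)
R[0][1] = 0.5000

0.500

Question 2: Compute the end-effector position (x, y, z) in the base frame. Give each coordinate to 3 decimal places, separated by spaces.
-3.696 5.598 3.000

after link 1: o_1 = (-0.8660, 0.5000, 3.0000)
after link 2: o_2 = (-3.6962, 5.5981, 3.0000)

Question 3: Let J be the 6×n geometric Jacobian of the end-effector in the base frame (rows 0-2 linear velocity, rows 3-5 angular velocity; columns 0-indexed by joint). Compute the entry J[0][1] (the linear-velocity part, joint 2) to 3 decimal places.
0.500

prismatic axis z_1 = (0.5000,0.8660,0.0000)
J_v[:, 1] = z_1; J_ω[:, 1] = (0,0,0)
entry J[0][1] = 0.5000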